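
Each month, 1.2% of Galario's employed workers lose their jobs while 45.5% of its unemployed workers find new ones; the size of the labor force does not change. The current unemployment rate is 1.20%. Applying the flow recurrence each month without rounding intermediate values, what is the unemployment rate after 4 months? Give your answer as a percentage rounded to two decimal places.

With a fixed labor force, u_{t+1} = u_t + s·(1−u_t) − f·u_t = u_t·(1−s−f) + s.
Here 1−s−f = 0.533 and s = 0.012.
u_1 = 0.012000 × 0.533 + 0.012 = 0.018396.
u_2 = 0.018396 × 0.533 + 0.012 = 0.021805.
u_3 = 0.021805 × 0.533 + 0.012 = 0.023622.
u_4 = 0.023622 × 0.533 + 0.012 = 0.024591.

Unemployment rate after four months ≈ 2.46%.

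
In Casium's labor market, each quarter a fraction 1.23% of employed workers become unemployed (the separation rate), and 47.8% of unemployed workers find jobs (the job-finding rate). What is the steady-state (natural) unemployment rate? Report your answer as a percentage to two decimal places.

At steady state the flows balance: s·E = f·U, so U/(E+U) = s/(s+f).
u* = 1.23 / (1.23 + 47.8) = 1.23 / 49.03 = 2.51%.

Steady-state unemployment rate ≈ 2.51%.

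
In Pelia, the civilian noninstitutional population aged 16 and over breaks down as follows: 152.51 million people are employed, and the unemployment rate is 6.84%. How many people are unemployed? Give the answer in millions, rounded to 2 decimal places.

Let U be the number unemployed. The labor force is E + U, and U/(E+U) = 0.0684.
So U = 0.0684 × 152.51 / (1 − 0.0684) = 10.4317 / 0.9316 ≈ 11.20 million.

About 11.20 million are unemployed.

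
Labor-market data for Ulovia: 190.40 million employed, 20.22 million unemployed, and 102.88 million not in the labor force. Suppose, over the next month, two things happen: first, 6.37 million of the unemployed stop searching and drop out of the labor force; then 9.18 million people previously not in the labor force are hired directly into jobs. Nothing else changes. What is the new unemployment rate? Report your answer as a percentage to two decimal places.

Initially, labor force = 190.40 + 20.22 = 210.62 million, so u = 20.22/210.62 = 9.60%.
After the first change, unemployed and labor force both fall by 6.37 → E = 190.40, U = 13.85, labor force = 204.25 million.
After the second change, employed and labor force both rise by 9.18; unemployed unchanged → E = 199.58, U = 13.85, labor force = 213.43 million.
New unemployment rate = 13.85 / 213.43 = 6.49%.

New unemployment rate ≈ 6.49%.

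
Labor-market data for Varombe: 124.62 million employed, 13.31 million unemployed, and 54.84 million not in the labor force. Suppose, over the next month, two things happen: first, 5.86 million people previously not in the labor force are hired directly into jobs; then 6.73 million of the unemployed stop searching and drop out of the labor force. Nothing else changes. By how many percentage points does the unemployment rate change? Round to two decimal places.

The unemployment rate changes by −4.85 percentage points.

Initially, labor force = 124.62 + 13.31 = 137.93 million, so u = 13.31/137.93 = 9.65%.
After the first change, employed and labor force both rise by 5.86; unemployed unchanged → E = 130.48, U = 13.31, labor force = 143.79 million.
After the second change, unemployed and labor force both fall by 6.73 → E = 130.48, U = 6.58, labor force = 137.06 million.
New unemployment rate = 6.58 / 137.06 = 4.80%.
Change = 4.80% − 9.65% = −4.85 percentage points.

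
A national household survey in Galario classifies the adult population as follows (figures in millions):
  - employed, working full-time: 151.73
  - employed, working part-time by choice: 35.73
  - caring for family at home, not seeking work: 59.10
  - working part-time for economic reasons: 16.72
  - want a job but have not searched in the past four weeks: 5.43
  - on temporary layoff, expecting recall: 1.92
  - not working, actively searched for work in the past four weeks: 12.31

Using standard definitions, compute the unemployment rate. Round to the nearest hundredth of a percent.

Unemployment rate ≈ 6.52%.

Employed = 151.73 + 35.73 + 16.72 = 204.18 million (anyone who worked, including part-time for economic reasons, counts as employed).
Unemployed = 1.92 + 12.31 = 14.23 million (jobless and actively searching, or on temporary layoff).
Labor force = 204.18 + 14.23 = 218.41 million.
Unemployment rate = 14.23 / 218.41 = 6.52%.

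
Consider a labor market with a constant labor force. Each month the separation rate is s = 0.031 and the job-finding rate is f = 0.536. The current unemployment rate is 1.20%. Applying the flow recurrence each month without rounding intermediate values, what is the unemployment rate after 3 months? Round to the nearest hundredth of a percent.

Unemployment rate after three months ≈ 5.12%.

With a fixed labor force, u_{t+1} = u_t + s·(1−u_t) − f·u_t = u_t·(1−s−f) + s.
Here 1−s−f = 0.433 and s = 0.031.
u_1 = 0.012000 × 0.433 + 0.031 = 0.036196.
u_2 = 0.036196 × 0.433 + 0.031 = 0.046673.
u_3 = 0.046673 × 0.433 + 0.031 = 0.051209.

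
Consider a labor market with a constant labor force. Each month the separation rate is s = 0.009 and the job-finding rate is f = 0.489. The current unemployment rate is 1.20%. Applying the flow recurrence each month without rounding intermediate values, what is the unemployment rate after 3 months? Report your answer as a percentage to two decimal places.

With a fixed labor force, u_{t+1} = u_t + s·(1−u_t) − f·u_t = u_t·(1−s−f) + s.
Here 1−s−f = 0.502 and s = 0.009.
u_1 = 0.012000 × 0.502 + 0.009 = 0.015024.
u_2 = 0.015024 × 0.502 + 0.009 = 0.016542.
u_3 = 0.016542 × 0.502 + 0.009 = 0.017304.

Unemployment rate after three months ≈ 1.73%.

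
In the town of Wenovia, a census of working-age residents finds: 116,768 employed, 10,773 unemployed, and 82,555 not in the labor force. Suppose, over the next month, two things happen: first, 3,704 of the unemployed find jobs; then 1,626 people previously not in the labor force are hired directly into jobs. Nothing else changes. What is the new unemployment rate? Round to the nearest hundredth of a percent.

Initially, labor force = 116,768 + 10,773 = 127,541, so u = 10,773/127,541 = 8.45%.
After the first change, unemployed falls and employed rises by 3,704; labor force unchanged → E = 120,472, U = 7,069, labor force = 127,541.
After the second change, employed and labor force both rise by 1,626; unemployed unchanged → E = 122,098, U = 7,069, labor force = 129,167.
New unemployment rate = 7,069 / 129,167 = 5.47%.

New unemployment rate ≈ 5.47%.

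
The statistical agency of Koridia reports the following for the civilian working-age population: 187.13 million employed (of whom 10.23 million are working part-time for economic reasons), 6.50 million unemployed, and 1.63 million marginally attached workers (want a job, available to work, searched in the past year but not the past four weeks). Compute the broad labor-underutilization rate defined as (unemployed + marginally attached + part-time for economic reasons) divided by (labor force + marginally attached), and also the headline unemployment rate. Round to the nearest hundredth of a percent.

Labor force = 187.13 + 6.50 = 193.63 million.
Numerator = 6.50 + 1.63 + 10.23 = 18.36 million.
Denominator = 193.63 + 1.63 = 195.26 million.
Broad rate = 18.36 / 195.26 = 9.40%.
Headline unemployment rate = 6.50 / 193.63 = 3.36%.

Broad underutilization rate ≈ 9.40%; headline unemployment rate ≈ 3.36%.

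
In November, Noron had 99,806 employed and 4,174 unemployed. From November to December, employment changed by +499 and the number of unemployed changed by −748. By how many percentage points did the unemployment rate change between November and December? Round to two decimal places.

The unemployment rate changed by −0.71 percentage points.

November: labor force = 99,806 + 4,174 = 103,980; u = 4,174/103,980 = 4.01%.
December: labor force = 100,305 + 3,426 = 103,731; u = 3,426/103,731 = 3.30%.
Change = 3.30% − 4.01% = −0.71 pp.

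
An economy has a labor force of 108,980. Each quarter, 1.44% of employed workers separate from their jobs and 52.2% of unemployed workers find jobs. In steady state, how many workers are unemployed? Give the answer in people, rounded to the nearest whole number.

About 2,926 are unemployed in steady state.

Steady-state unemployment rate u* = s/(s+f) = 1.44/(1.44+52.2) = 0.026846.
Unemployed = u* × labor force = 0.026846 × 108,980 ≈ 2,926.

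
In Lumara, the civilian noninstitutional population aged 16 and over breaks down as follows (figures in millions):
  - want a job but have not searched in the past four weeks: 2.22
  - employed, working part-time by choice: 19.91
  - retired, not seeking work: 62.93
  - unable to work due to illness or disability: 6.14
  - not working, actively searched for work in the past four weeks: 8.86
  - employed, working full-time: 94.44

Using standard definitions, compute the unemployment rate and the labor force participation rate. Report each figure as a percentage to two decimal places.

Unemployment rate ≈ 7.19%; labor force participation rate ≈ 63.35%.

Employed = 19.91 + 94.44 = 114.35 million.
Unemployed = 8.86 million.
Labor force = 114.35 + 8.86 = 123.21 million.
Not in labor force = 2.22 + 62.93 + 6.14 = 71.29 million (those not working and not actively searching are outside the labor force — including those who want a job but have given up searching).
Civilian working-age population = 123.21 + 71.29 = 194.50 million.
Unemployment rate = 8.86 / 123.21 = 7.19%.
Labor force participation rate = 123.21 / 194.50 = 63.35%.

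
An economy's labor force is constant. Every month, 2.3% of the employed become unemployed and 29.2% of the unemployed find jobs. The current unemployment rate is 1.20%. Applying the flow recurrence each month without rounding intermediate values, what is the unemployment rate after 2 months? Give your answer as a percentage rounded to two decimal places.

Unemployment rate after two months ≈ 4.44%.

With a fixed labor force, u_{t+1} = u_t + s·(1−u_t) − f·u_t = u_t·(1−s−f) + s.
Here 1−s−f = 0.685 and s = 0.023.
u_1 = 0.012000 × 0.685 + 0.023 = 0.031220.
u_2 = 0.031220 × 0.685 + 0.023 = 0.044386.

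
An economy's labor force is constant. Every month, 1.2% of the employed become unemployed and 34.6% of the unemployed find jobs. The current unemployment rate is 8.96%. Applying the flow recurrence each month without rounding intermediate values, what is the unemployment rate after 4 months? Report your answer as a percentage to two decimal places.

With a fixed labor force, u_{t+1} = u_t + s·(1−u_t) − f·u_t = u_t·(1−s−f) + s.
Here 1−s−f = 0.642 and s = 0.012.
u_1 = 0.089600 × 0.642 + 0.012 = 0.069523.
u_2 = 0.069523 × 0.642 + 0.012 = 0.056634.
u_3 = 0.056634 × 0.642 + 0.012 = 0.048359.
u_4 = 0.048359 × 0.642 + 0.012 = 0.043046.

Unemployment rate after four months ≈ 4.30%.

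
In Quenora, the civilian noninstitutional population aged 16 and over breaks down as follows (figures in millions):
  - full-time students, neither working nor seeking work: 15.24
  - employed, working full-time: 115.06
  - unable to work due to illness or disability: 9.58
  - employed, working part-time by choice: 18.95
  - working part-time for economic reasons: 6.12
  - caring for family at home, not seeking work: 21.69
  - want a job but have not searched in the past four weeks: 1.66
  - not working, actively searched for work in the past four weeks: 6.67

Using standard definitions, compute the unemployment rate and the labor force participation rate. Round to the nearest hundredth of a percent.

Employed = 115.06 + 18.95 + 6.12 = 140.13 million (anyone who worked, including part-time for economic reasons, counts as employed).
Unemployed = 6.67 million.
Labor force = 140.13 + 6.67 = 146.80 million.
Not in labor force = 15.24 + 9.58 + 21.69 + 1.66 = 48.17 million (those not working and not actively searching are outside the labor force — including those who want a job but have given up searching).
Civilian working-age population = 146.80 + 48.17 = 194.97 million.
Unemployment rate = 6.67 / 146.80 = 4.54%.
Labor force participation rate = 146.80 / 194.97 = 75.29%.

Unemployment rate ≈ 4.54%; labor force participation rate ≈ 75.29%.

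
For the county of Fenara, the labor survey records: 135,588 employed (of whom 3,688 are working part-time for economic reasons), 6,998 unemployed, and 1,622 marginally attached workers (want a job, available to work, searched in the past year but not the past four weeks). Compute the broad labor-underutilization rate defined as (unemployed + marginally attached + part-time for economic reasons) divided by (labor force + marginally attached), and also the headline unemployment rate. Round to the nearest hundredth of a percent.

Broad underutilization rate ≈ 8.53%; headline unemployment rate ≈ 4.91%.

Labor force = 135,588 + 6,998 = 142,586.
Numerator = 6,998 + 1,622 + 3,688 = 12,308.
Denominator = 142,586 + 1,622 = 144,208.
Broad rate = 12,308 / 144,208 = 8.53%.
Headline unemployment rate = 6,998 / 142,586 = 4.91%.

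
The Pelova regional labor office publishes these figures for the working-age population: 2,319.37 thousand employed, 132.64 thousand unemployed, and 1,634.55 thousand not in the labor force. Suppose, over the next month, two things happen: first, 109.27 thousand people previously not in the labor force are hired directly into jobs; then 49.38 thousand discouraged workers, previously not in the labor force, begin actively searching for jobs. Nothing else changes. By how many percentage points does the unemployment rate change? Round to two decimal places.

Initially, labor force = 2,319.37 + 132.64 = 2,452.01 thousand, so u = 132.64/2,452.01 = 5.41%.
After the first change, employed and labor force both rise by 109.27; unemployed unchanged → E = 2,428.64, U = 132.64, labor force = 2,561.28 thousand.
After the second change, unemployed and labor force both rise by 49.38 → E = 2,428.64, U = 182.02, labor force = 2,610.66 thousand.
New unemployment rate = 182.02 / 2,610.66 = 6.97%.
Change = 6.97% − 5.41% = +1.56 percentage points.

The unemployment rate changes by +1.56 percentage points.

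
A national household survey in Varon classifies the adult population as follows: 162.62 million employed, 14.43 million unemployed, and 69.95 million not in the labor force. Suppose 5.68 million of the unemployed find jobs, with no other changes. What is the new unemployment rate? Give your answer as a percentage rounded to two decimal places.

Initially, labor force = 162.62 + 14.43 = 177.05 million, so u = 14.43/177.05 = 8.15%.
After the change, unemployed falls and employed rises by 5.68; labor force unchanged → E = 168.30, U = 8.75, labor force = 177.05 million.
New unemployment rate = 8.75 / 177.05 = 4.94%.

New unemployment rate ≈ 4.94%.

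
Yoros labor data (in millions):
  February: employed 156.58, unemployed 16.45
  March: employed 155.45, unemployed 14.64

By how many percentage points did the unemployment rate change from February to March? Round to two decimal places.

The unemployment rate changed by −0.90 percentage points.

February: labor force = 156.58 + 16.45 = 173.03; u = 16.45/173.03 = 9.51%.
March: labor force = 155.45 + 14.64 = 170.09; u = 14.64/170.09 = 8.61%.
Change = 8.61% − 9.51% = −0.90 pp.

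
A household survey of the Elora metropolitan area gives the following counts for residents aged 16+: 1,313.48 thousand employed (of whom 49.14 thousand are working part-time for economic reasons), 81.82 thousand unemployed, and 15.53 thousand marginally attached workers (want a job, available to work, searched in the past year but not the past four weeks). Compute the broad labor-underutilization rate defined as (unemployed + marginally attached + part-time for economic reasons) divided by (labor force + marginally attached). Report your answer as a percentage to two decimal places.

Broad underutilization rate ≈ 10.38%.

Labor force = 1,313.48 + 81.82 = 1,395.30 thousand.
Numerator = 81.82 + 15.53 + 49.14 = 146.49 thousand.
Denominator = 1,395.30 + 15.53 = 1,410.83 thousand.
Broad rate = 146.49 / 1,410.83 = 10.38%.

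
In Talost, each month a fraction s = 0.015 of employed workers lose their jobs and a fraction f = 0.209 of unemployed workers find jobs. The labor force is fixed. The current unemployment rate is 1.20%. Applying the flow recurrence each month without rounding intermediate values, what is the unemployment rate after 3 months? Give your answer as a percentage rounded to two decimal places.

Unemployment rate after three months ≈ 4.13%.

With a fixed labor force, u_{t+1} = u_t + s·(1−u_t) − f·u_t = u_t·(1−s−f) + s.
Here 1−s−f = 0.776 and s = 0.015.
u_1 = 0.012000 × 0.776 + 0.015 = 0.024312.
u_2 = 0.024312 × 0.776 + 0.015 = 0.033866.
u_3 = 0.033866 × 0.776 + 0.015 = 0.041280.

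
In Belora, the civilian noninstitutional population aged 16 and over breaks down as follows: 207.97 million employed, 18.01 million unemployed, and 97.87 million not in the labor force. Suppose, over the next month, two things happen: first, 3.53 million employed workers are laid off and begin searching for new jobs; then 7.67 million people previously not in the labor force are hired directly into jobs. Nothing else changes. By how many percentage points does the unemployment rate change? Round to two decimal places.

Initially, labor force = 207.97 + 18.01 = 225.98 million, so u = 18.01/225.98 = 7.97%.
After the first change, employed falls and unemployed rises by 3.53; labor force unchanged → E = 204.44, U = 21.54, labor force = 225.98 million.
After the second change, employed and labor force both rise by 7.67; unemployed unchanged → E = 212.11, U = 21.54, labor force = 233.65 million.
New unemployment rate = 21.54 / 233.65 = 9.22%.
Change = 9.22% − 7.97% = +1.25 percentage points.

The unemployment rate changes by +1.25 percentage points.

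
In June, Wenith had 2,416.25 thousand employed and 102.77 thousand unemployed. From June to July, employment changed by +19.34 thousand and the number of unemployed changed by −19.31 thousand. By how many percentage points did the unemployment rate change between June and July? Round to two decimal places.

June: labor force = 2,416.25 + 102.77 = 2,519.02; u = 102.77/2,519.02 = 4.08%.
July: labor force = 2,435.59 + 83.46 = 2,519.05; u = 83.46/2,519.05 = 3.31%.
Change = 3.31% − 4.08% = −0.77 pp.

The unemployment rate changed by −0.77 percentage points.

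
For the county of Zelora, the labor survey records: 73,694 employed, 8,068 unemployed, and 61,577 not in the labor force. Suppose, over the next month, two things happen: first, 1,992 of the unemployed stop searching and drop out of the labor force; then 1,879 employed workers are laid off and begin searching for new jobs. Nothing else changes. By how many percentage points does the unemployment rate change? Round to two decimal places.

The unemployment rate changes by +0.10 percentage points.

Initially, labor force = 73,694 + 8,068 = 81,762, so u = 8,068/81,762 = 9.87%.
After the first change, unemployed and labor force both fall by 1,992 → E = 73,694, U = 6,076, labor force = 79,770.
After the second change, employed falls and unemployed rises by 1,879; labor force unchanged → E = 71,815, U = 7,955, labor force = 79,770.
New unemployment rate = 7,955 / 79,770 = 9.97%.
Change = 9.97% − 9.87% = +0.10 percentage points.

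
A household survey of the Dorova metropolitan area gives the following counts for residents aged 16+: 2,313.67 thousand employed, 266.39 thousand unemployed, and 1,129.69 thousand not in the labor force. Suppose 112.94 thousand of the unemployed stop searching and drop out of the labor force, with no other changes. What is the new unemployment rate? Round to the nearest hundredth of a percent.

New unemployment rate ≈ 6.22%.

Initially, labor force = 2,313.67 + 266.39 = 2,580.06 thousand, so u = 266.39/2,580.06 = 10.32%.
After the change, unemployed and labor force both fall by 112.94 → E = 2,313.67, U = 153.45, labor force = 2,467.12 thousand.
New unemployment rate = 153.45 / 2,467.12 = 6.22%.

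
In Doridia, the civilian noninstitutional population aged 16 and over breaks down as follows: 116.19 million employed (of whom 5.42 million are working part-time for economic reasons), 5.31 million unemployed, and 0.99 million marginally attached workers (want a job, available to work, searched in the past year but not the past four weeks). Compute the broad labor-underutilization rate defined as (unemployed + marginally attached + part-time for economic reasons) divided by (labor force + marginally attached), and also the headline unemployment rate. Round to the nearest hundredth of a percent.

Labor force = 116.19 + 5.31 = 121.50 million.
Numerator = 5.31 + 0.99 + 5.42 = 11.72 million.
Denominator = 121.50 + 0.99 = 122.49 million.
Broad rate = 11.72 / 122.49 = 9.57%.
Headline unemployment rate = 5.31 / 121.50 = 4.37%.

Broad underutilization rate ≈ 9.57%; headline unemployment rate ≈ 4.37%.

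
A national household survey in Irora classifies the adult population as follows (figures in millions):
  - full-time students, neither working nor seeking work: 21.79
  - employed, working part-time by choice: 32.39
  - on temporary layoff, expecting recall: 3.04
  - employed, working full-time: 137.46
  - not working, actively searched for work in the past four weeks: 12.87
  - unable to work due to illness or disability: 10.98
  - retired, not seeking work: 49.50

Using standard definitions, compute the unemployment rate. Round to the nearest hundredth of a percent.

Employed = 32.39 + 137.46 = 169.85 million.
Unemployed = 3.04 + 12.87 = 15.91 million (jobless and actively searching, or on temporary layoff).
Labor force = 169.85 + 15.91 = 185.76 million.
Unemployment rate = 15.91 / 185.76 = 8.56%.

Unemployment rate ≈ 8.56%.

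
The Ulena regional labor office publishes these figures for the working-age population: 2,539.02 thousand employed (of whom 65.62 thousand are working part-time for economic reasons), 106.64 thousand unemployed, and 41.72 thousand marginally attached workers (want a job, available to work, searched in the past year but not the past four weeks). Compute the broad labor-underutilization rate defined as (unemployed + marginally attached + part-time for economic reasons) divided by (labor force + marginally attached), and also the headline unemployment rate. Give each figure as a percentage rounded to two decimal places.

Broad underutilization rate ≈ 7.96%; headline unemployment rate ≈ 4.03%.

Labor force = 2,539.02 + 106.64 = 2,645.66 thousand.
Numerator = 106.64 + 41.72 + 65.62 = 213.98 thousand.
Denominator = 2,645.66 + 41.72 = 2,687.38 thousand.
Broad rate = 213.98 / 2,687.38 = 7.96%.
Headline unemployment rate = 106.64 / 2,645.66 = 4.03%.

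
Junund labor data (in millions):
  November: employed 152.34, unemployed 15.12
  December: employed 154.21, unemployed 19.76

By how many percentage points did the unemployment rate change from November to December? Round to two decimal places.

The unemployment rate changed by +2.33 percentage points.

November: labor force = 152.34 + 15.12 = 167.46; u = 15.12/167.46 = 9.03%.
December: labor force = 154.21 + 19.76 = 173.97; u = 19.76/173.97 = 11.36%.
Change = 11.36% − 9.03% = +2.33 pp.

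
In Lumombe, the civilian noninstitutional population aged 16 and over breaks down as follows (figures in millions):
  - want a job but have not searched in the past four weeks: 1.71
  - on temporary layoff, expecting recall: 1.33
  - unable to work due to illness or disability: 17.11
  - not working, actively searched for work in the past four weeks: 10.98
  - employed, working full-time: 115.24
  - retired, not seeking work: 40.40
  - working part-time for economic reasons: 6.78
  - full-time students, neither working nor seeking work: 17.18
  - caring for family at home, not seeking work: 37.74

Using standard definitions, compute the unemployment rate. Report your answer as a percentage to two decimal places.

Unemployment rate ≈ 9.16%.

Employed = 115.24 + 6.78 = 122.02 million (anyone who worked, including part-time for economic reasons, counts as employed).
Unemployed = 1.33 + 10.98 = 12.31 million (jobless and actively searching, or on temporary layoff).
Labor force = 122.02 + 12.31 = 134.33 million.
Unemployment rate = 12.31 / 134.33 = 9.16%.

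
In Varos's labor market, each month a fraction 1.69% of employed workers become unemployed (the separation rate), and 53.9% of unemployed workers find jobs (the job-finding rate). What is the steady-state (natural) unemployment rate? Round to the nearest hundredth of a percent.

At steady state the flows balance: s·E = f·U, so U/(E+U) = s/(s+f).
u* = 1.69 / (1.69 + 53.9) = 1.69 / 55.59 = 3.04%.

Steady-state unemployment rate ≈ 3.04%.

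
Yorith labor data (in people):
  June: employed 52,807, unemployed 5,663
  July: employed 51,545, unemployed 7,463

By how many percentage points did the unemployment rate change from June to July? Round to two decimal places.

The unemployment rate changed by +2.96 percentage points.

June: labor force = 52,807 + 5,663 = 58,470; u = 5,663/58,470 = 9.69%.
July: labor force = 51,545 + 7,463 = 59,008; u = 7,463/59,008 = 12.65%.
Change = 12.65% − 9.69% = +2.96 pp.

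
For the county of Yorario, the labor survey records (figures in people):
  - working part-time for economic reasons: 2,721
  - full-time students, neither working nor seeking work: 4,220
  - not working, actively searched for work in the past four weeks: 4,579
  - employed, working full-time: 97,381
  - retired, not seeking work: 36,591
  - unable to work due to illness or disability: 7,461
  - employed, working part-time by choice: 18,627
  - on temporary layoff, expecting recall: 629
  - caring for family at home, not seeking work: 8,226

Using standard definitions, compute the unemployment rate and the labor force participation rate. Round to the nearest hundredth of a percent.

Unemployment rate ≈ 4.20%; labor force participation rate ≈ 68.69%.

Employed = 2,721 + 97,381 + 18,627 = 118,729 (anyone who worked, including part-time for economic reasons, counts as employed).
Unemployed = 4,579 + 629 = 5,208 (jobless and actively searching, or on temporary layoff).
Labor force = 118,729 + 5,208 = 123,937.
Not in labor force = 4,220 + 36,591 + 7,461 + 8,226 = 56,498 (those not working and not actively searching are outside the labor force).
Civilian working-age population = 123,937 + 56,498 = 180,435.
Unemployment rate = 5,208 / 123,937 = 4.20%.
Labor force participation rate = 123,937 / 180,435 = 68.69%.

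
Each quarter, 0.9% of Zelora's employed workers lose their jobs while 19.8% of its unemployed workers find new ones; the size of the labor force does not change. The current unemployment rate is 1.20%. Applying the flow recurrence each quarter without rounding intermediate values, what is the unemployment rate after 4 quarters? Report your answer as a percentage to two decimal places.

With a fixed labor force, u_{t+1} = u_t + s·(1−u_t) − f·u_t = u_t·(1−s−f) + s.
Here 1−s−f = 0.793 and s = 0.009.
u_1 = 0.012000 × 0.793 + 0.009 = 0.018516.
u_2 = 0.018516 × 0.793 + 0.009 = 0.023683.
u_3 = 0.023683 × 0.793 + 0.009 = 0.027781.
u_4 = 0.027781 × 0.793 + 0.009 = 0.031030.

Unemployment rate after four quarters ≈ 3.10%.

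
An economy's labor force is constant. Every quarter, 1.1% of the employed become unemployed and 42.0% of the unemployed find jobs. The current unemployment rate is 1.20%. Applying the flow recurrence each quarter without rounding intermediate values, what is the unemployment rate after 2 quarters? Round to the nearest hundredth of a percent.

Unemployment rate after two quarters ≈ 2.11%.

With a fixed labor force, u_{t+1} = u_t + s·(1−u_t) − f·u_t = u_t·(1−s−f) + s.
Here 1−s−f = 0.569 and s = 0.011.
u_1 = 0.012000 × 0.569 + 0.011 = 0.017828.
u_2 = 0.017828 × 0.569 + 0.011 = 0.021144.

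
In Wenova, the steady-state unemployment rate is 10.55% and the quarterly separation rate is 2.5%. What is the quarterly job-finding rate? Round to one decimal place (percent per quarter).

Job-finding rate ≈ 21.2% per quarter.

From u* = s/(s+f): f = s·(1−u)/u.
f = 2.5 × (1 − 0.1055) / 0.1055 = 2.2363 / 0.1055 ≈ 21.2% per quarter.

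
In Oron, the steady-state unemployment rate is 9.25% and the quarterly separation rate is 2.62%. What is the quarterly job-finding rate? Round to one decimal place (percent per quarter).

Job-finding rate ≈ 25.7% per quarter.

From u* = s/(s+f): f = s·(1−u)/u.
f = 2.62 × (1 − 0.0925) / 0.0925 = 2.3777 / 0.0925 ≈ 25.7% per quarter.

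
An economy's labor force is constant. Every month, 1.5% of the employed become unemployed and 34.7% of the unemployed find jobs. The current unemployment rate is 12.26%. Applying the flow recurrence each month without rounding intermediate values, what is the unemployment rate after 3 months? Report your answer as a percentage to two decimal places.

With a fixed labor force, u_{t+1} = u_t + s·(1−u_t) − f·u_t = u_t·(1−s−f) + s.
Here 1−s−f = 0.638 and s = 0.015.
u_1 = 0.122600 × 0.638 + 0.015 = 0.093219.
u_2 = 0.093219 × 0.638 + 0.015 = 0.074474.
u_3 = 0.074474 × 0.638 + 0.015 = 0.062514.

Unemployment rate after three months ≈ 6.25%.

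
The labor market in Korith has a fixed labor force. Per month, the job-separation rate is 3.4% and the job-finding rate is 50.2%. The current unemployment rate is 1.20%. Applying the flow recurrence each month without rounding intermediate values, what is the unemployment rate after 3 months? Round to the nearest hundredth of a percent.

With a fixed labor force, u_{t+1} = u_t + s·(1−u_t) − f·u_t = u_t·(1−s−f) + s.
Here 1−s−f = 0.464 and s = 0.034.
u_1 = 0.012000 × 0.464 + 0.034 = 0.039568.
u_2 = 0.039568 × 0.464 + 0.034 = 0.052360.
u_3 = 0.052360 × 0.464 + 0.034 = 0.058295.

Unemployment rate after three months ≈ 5.83%.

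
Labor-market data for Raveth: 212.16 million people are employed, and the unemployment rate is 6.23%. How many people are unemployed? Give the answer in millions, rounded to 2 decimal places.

About 14.10 million are unemployed.

Let U be the number unemployed. The labor force is E + U, and U/(E+U) = 0.0623.
So U = 0.0623 × 212.16 / (1 − 0.0623) = 13.2176 / 0.9377 ≈ 14.10 million.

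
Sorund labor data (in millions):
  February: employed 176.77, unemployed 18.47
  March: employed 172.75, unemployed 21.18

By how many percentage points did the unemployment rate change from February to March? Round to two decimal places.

February: labor force = 176.77 + 18.47 = 195.24; u = 18.47/195.24 = 9.46%.
March: labor force = 172.75 + 21.18 = 193.93; u = 21.18/193.93 = 10.92%.
Change = 10.92% − 9.46% = +1.46 pp.

The unemployment rate changed by +1.46 percentage points.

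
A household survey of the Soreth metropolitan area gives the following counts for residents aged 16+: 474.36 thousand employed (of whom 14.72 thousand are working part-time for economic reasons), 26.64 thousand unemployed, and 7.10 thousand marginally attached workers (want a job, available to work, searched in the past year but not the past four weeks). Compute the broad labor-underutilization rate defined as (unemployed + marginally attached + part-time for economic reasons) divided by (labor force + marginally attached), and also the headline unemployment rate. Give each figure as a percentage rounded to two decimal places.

Labor force = 474.36 + 26.64 = 501.00 thousand.
Numerator = 26.64 + 7.10 + 14.72 = 48.46 thousand.
Denominator = 501.00 + 7.10 = 508.10 thousand.
Broad rate = 48.46 / 508.10 = 9.54%.
Headline unemployment rate = 26.64 / 501.00 = 5.32%.

Broad underutilization rate ≈ 9.54%; headline unemployment rate ≈ 5.32%.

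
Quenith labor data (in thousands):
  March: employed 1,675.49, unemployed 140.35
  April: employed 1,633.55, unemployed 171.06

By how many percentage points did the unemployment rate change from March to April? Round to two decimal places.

March: labor force = 1,675.49 + 140.35 = 1,815.84; u = 140.35/1,815.84 = 7.73%.
April: labor force = 1,633.55 + 171.06 = 1,804.61; u = 171.06/1,804.61 = 9.48%.
Change = 9.48% − 7.73% = +1.75 pp.

The unemployment rate changed by +1.75 percentage points.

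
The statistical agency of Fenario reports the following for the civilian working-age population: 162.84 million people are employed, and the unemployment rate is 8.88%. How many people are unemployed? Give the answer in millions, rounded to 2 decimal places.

Let U be the number unemployed. The labor force is E + U, and U/(E+U) = 0.0888.
So U = 0.0888 × 162.84 / (1 − 0.0888) = 14.4602 / 0.9112 ≈ 15.87 million.

About 15.87 million are unemployed.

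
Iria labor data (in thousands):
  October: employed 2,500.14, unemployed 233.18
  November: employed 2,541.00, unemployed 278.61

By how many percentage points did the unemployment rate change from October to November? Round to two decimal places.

October: labor force = 2,500.14 + 233.18 = 2,733.32; u = 233.18/2,733.32 = 8.53%.
November: labor force = 2,541.00 + 278.61 = 2,819.61; u = 278.61/2,819.61 = 9.88%.
Change = 9.88% − 8.53% = +1.35 pp.

The unemployment rate changed by +1.35 percentage points.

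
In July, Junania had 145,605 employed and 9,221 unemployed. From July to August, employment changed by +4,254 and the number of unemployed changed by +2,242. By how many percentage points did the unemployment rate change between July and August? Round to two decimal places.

The unemployment rate changed by +1.15 percentage points.

July: labor force = 145,605 + 9,221 = 154,826; u = 9,221/154,826 = 5.96%.
August: labor force = 149,859 + 11,463 = 161,322; u = 11,463/161,322 = 7.11%.
Change = 7.11% − 5.96% = +1.15 pp.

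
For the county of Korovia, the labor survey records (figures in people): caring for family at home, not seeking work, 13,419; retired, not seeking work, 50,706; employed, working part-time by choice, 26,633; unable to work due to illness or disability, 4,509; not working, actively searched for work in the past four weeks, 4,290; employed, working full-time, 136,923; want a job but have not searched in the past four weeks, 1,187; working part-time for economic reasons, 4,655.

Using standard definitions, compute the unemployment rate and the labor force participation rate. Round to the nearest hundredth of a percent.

Unemployment rate ≈ 2.49%; labor force participation rate ≈ 71.19%.

Employed = 26,633 + 136,923 + 4,655 = 168,211 (anyone who worked, including part-time for economic reasons, counts as employed).
Unemployed = 4,290.
Labor force = 168,211 + 4,290 = 172,501.
Not in labor force = 13,419 + 50,706 + 4,509 + 1,187 = 69,821 (those not working and not actively searching are outside the labor force — including those who want a job but have given up searching).
Civilian working-age population = 172,501 + 69,821 = 242,322.
Unemployment rate = 4,290 / 172,501 = 2.49%.
Labor force participation rate = 172,501 / 242,322 = 71.19%.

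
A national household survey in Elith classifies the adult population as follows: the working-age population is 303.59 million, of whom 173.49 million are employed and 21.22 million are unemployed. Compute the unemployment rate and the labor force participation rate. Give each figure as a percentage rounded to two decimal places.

Unemployment rate ≈ 10.90%; labor force participation rate ≈ 64.14%.

Labor force = employed + unemployed = 173.49 + 21.22 = 194.71 million.
Unemployment rate = 21.22 / 194.71 = 10.90%.
Labor force participation rate = 194.71 / 303.59 = 64.14%.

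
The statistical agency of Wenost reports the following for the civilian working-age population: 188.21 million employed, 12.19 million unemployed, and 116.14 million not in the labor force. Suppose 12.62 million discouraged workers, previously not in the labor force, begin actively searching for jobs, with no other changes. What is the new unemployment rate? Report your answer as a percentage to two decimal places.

Initially, labor force = 188.21 + 12.19 = 200.40 million, so u = 12.19/200.40 = 6.08%.
After the change, unemployed and labor force both rise by 12.62 → E = 188.21, U = 24.81, labor force = 213.02 million.
New unemployment rate = 24.81 / 213.02 = 11.65%.

New unemployment rate ≈ 11.65%.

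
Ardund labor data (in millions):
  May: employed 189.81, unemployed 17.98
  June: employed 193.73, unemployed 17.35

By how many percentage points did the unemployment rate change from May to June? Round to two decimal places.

The unemployment rate changed by −0.43 percentage points.

May: labor force = 189.81 + 17.98 = 207.79; u = 17.98/207.79 = 8.65%.
June: labor force = 193.73 + 17.35 = 211.08; u = 17.35/211.08 = 8.22%.
Change = 8.22% − 8.65% = −0.43 pp.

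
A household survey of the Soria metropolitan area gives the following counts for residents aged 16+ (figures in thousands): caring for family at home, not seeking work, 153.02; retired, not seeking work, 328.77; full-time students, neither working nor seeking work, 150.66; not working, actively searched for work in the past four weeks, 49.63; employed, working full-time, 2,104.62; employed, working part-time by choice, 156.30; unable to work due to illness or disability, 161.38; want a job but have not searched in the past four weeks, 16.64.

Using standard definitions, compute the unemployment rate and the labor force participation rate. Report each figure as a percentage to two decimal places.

Unemployment rate ≈ 2.15%; labor force participation rate ≈ 74.03%.

Employed = 2,104.62 + 156.30 = 2,260.92 thousand.
Unemployed = 49.63 thousand.
Labor force = 2,260.92 + 49.63 = 2,310.55 thousand.
Not in labor force = 153.02 + 328.77 + 150.66 + 161.38 + 16.64 = 810.47 thousand (those not working and not actively searching are outside the labor force — including those who want a job but have given up searching).
Civilian working-age population = 2,310.55 + 810.47 = 3,121.02 thousand.
Unemployment rate = 49.63 / 2,310.55 = 2.15%.
Labor force participation rate = 2,310.55 / 3,121.02 = 74.03%.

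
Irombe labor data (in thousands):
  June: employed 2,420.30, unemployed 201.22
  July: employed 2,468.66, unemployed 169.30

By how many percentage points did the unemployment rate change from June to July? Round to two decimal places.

June: labor force = 2,420.30 + 201.22 = 2,621.52; u = 201.22/2,621.52 = 7.68%.
July: labor force = 2,468.66 + 169.30 = 2,637.96; u = 169.30/2,637.96 = 6.42%.
Change = 6.42% − 7.68% = −1.26 pp.

The unemployment rate changed by −1.26 percentage points.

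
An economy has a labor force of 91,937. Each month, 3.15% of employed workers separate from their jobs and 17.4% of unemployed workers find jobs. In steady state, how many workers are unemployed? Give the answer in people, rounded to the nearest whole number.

Steady-state unemployment rate u* = s/(s+f) = 3.15/(3.15+17.4) = 0.153285.
Unemployed = u* × labor force = 0.153285 × 91,937 ≈ 14,093.

About 14,093 are unemployed in steady state.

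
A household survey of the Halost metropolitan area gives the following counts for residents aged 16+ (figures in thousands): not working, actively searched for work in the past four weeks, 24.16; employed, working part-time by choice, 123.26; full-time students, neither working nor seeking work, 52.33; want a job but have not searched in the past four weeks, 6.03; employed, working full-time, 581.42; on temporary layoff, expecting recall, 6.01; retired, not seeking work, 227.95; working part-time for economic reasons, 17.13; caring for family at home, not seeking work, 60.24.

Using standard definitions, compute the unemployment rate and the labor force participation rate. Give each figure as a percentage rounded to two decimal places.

Employed = 123.26 + 581.42 + 17.13 = 721.81 thousand (anyone who worked, including part-time for economic reasons, counts as employed).
Unemployed = 24.16 + 6.01 = 30.17 thousand (jobless and actively searching, or on temporary layoff).
Labor force = 721.81 + 30.17 = 751.98 thousand.
Not in labor force = 52.33 + 6.03 + 227.95 + 60.24 = 346.55 thousand (those not working and not actively searching are outside the labor force — including those who want a job but have given up searching).
Civilian working-age population = 751.98 + 346.55 = 1,098.53 thousand.
Unemployment rate = 30.17 / 751.98 = 4.01%.
Labor force participation rate = 751.98 / 1,098.53 = 68.45%.

Unemployment rate ≈ 4.01%; labor force participation rate ≈ 68.45%.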